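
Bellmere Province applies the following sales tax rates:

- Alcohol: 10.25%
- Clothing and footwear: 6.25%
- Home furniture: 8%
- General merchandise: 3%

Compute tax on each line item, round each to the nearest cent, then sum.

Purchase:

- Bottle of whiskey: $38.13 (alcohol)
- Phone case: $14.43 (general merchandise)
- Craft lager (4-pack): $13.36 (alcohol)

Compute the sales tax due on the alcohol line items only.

Bottle of whiskey $38.13: alcohol → 10.25% → $3.91
Craft lager (4-pack) $13.36: alcohol → 10.25% → $1.37
Tax on alcohol = $3.91 + $1.37 = $5.28

$5.28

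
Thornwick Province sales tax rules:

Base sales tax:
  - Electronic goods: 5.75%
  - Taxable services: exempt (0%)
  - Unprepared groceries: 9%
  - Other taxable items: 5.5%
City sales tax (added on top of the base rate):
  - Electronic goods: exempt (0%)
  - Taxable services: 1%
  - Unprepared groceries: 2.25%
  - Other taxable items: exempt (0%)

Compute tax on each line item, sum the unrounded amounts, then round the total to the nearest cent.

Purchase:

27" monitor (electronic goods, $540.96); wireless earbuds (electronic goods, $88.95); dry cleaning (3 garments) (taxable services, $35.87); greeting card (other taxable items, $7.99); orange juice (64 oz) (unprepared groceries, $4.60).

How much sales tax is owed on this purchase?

$37.54

27" monitor $540.96: electronic goods → 5.75% + 0% city = 5.75% → $31.1052
Wireless earbuds $88.95: electronic goods → 5.75% + 0% city = 5.75% → $5.114625
Dry cleaning (3 garments) $35.87: taxable services → 0% + 1% city = 1% → $0.3587
Greeting card $7.99: other taxable items → 5.5% + 0% city = 5.5% → $0.43945
Orange juice (64 oz) $4.60: unprepared groceries → 9% + 2.25% city = 11.25% → $0.5175
Unrounded tax sum = $37.535475 → $37.54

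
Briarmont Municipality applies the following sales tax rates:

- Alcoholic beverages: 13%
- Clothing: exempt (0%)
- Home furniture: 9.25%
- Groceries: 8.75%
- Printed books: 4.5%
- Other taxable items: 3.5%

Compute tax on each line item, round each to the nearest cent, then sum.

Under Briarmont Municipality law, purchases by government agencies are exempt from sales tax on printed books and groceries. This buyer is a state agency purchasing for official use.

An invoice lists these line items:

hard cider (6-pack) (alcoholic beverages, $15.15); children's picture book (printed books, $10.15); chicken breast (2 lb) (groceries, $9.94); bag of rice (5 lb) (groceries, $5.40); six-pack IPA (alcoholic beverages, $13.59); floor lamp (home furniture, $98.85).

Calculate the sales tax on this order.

Hard cider (6-pack) $15.15: alcoholic beverages → 13% → $1.97
Children's picture book $10.15: printed books, buyer-exempt → 0% → $0.00
Chicken breast (2 lb) $9.94: groceries, buyer-exempt → 0% → $0.00
Bag of rice (5 lb) $5.40: groceries, buyer-exempt → 0% → $0.00
Six-pack IPA $13.59: alcoholic beverages → 13% → $1.77
Floor lamp $98.85: home furniture → 9.25% → $9.14
Total tax = $1.97 + $1.77 + $9.14 = $12.88

$12.88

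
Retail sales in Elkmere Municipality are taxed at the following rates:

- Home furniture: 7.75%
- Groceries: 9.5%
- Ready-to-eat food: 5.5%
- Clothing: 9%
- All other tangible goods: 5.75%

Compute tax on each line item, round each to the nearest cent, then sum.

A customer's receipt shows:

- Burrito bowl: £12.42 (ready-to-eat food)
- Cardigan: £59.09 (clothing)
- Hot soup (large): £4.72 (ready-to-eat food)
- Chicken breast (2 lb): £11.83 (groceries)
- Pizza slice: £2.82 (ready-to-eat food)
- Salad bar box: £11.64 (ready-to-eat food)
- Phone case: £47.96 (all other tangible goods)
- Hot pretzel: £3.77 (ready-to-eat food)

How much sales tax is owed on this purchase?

Burrito bowl £12.42: ready-to-eat food → 5.5% → £0.68
Cardigan £59.09: clothing → 9% → £5.32
Hot soup (large) £4.72: ready-to-eat food → 5.5% → £0.26
Chicken breast (2 lb) £11.83: groceries → 9.5% → £1.12
Pizza slice £2.82: ready-to-eat food → 5.5% → £0.16
Salad bar box £11.64: ready-to-eat food → 5.5% → £0.64
Phone case £47.96: all other tangible goods → 5.75% → £2.76
Hot pretzel £3.77: ready-to-eat food → 5.5% → £0.21
Total tax = £0.68 + £5.32 + £0.26 + £1.12 + £0.16 + £0.64 + £2.76 + £0.21 = £11.15

£11.15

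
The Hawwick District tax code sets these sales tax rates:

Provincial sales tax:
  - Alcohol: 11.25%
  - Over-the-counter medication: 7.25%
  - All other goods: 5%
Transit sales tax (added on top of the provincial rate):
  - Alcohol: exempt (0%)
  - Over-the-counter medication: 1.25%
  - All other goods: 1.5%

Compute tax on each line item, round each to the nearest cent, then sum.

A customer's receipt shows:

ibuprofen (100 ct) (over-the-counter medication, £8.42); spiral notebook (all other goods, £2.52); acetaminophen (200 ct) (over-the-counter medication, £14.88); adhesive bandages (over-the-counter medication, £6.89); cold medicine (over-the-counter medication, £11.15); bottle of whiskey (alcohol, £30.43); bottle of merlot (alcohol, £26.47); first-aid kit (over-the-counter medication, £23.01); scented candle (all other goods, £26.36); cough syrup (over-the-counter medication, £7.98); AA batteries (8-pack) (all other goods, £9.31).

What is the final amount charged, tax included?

£182.46

Ibuprofen (100 ct) £8.42: over-the-counter medication → 7.25% + 1.25% transit = 8.5% → £0.72
Spiral notebook £2.52: all other goods → 5% + 1.5% transit = 6.5% → £0.16
Acetaminophen (200 ct) £14.88: over-the-counter medication → 7.25% + 1.25% transit = 8.5% → £1.26
Adhesive bandages £6.89: over-the-counter medication → 7.25% + 1.25% transit = 8.5% → £0.59
Cold medicine £11.15: over-the-counter medication → 7.25% + 1.25% transit = 8.5% → £0.95
Bottle of whiskey £30.43: alcohol → 11.25% + 0% transit = 11.25% → £3.42
Bottle of merlot £26.47: alcohol → 11.25% + 0% transit = 11.25% → £2.98
First-aid kit £23.01: over-the-counter medication → 7.25% + 1.25% transit = 8.5% → £1.96
Scented candle £26.36: all other goods → 5% + 1.5% transit = 6.5% → £1.71
Cough syrup £7.98: over-the-counter medication → 7.25% + 1.25% transit = 8.5% → £0.68
AA batteries (8-pack) £9.31: all other goods → 5% + 1.5% transit = 6.5% → £0.61
Subtotal = £167.42; tax = £15.04; total due = £182.46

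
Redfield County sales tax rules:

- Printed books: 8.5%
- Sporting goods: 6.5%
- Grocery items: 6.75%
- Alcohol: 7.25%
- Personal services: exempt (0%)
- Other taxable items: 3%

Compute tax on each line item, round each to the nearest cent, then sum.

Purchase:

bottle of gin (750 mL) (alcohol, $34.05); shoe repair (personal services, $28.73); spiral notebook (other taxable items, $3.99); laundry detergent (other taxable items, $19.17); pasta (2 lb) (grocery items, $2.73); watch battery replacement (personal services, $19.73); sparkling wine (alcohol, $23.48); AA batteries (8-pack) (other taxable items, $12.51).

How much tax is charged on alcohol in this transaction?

$4.17

Bottle of gin (750 mL) $34.05: alcohol → 7.25% → $2.47
Sparkling wine $23.48: alcohol → 7.25% → $1.70
Tax on alcohol = $2.47 + $1.70 = $4.17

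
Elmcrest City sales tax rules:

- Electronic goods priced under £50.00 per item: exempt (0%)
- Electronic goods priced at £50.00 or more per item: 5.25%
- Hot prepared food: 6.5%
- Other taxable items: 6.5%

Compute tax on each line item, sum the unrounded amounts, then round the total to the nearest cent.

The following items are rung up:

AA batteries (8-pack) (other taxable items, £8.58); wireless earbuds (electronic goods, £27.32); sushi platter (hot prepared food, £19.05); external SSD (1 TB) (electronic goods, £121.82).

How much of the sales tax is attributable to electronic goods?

Wireless earbuds £27.32: electronic goods, under £50.00 → 0% → £0.00
External SSD (1 TB) £121.82: electronic goods, £50.00 or more → 5.25% → £6.39555
Tax on electronic goods: unrounded sum = £6.39555 → £6.40

£6.40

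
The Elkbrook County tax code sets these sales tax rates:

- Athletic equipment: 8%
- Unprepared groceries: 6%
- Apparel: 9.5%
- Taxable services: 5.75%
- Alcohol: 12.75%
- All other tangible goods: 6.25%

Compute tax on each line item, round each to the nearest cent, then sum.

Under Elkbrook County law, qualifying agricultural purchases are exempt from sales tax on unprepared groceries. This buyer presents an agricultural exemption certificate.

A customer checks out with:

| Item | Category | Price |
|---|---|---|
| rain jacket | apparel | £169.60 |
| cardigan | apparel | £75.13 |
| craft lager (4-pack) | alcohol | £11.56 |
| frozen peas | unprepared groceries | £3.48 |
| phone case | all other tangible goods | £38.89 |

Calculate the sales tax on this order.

Rain jacket £169.60: apparel → 9.5% → £16.11
Cardigan £75.13: apparel → 9.5% → £7.14
Craft lager (4-pack) £11.56: alcohol → 12.75% → £1.47
Frozen peas £3.48: unprepared groceries, buyer-exempt → 0% → £0.00
Phone case £38.89: all other tangible goods → 6.25% → £2.43
Total tax = £16.11 + £7.14 + £1.47 + £2.43 = £27.15

£27.15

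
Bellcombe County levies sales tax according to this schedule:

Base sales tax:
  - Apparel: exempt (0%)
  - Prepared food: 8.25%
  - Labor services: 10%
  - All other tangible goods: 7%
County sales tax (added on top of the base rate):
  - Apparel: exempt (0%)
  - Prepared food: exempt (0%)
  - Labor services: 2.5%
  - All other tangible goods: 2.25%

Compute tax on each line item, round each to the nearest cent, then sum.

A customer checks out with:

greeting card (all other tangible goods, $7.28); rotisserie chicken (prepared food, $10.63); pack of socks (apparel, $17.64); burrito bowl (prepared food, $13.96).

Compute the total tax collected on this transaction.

Greeting card $7.28: all other tangible goods → 7% + 2.25% county = 9.25% → $0.67
Rotisserie chicken $10.63: prepared food → 8.25% + 0% county = 8.25% → $0.88
Pack of socks $17.64: apparel → 0% + 0% county = 0% → $0.00
Burrito bowl $13.96: prepared food → 8.25% + 0% county = 8.25% → $1.15
Total tax = $0.67 + $0.88 + $1.15 = $2.70

$2.70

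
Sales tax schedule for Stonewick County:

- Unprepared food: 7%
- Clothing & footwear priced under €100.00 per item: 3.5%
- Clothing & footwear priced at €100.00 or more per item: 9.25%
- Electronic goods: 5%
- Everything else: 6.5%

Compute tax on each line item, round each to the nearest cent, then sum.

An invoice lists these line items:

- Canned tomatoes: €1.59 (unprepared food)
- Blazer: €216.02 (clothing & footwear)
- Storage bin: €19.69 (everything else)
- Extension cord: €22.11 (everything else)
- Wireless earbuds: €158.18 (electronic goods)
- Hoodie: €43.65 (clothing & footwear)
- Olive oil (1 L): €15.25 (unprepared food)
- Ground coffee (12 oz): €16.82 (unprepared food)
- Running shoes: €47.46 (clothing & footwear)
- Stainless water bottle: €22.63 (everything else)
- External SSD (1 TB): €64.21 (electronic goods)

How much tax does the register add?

€40.84

Canned tomatoes €1.59: unprepared food → 7% → €0.11
Blazer €216.02: clothing & footwear, €100.00 or more → 9.25% → €19.98
Storage bin €19.69: everything else → 6.5% → €1.28
Extension cord €22.11: everything else → 6.5% → €1.44
Wireless earbuds €158.18: electronic goods → 5% → €7.91
Hoodie €43.65: clothing & footwear, under €100.00 → 3.5% → €1.53
Olive oil (1 L) €15.25: unprepared food → 7% → €1.07
Ground coffee (12 oz) €16.82: unprepared food → 7% → €1.18
Running shoes €47.46: clothing & footwear, under €100.00 → 3.5% → €1.66
Stainless water bottle €22.63: everything else → 6.5% → €1.47
External SSD (1 TB) €64.21: electronic goods → 5% → €3.21
Total tax = €0.11 + €19.98 + €1.28 + €1.44 + €7.91 + €1.53 + €1.07 + €1.18 + €1.66 + €1.47 + €3.21 = €40.84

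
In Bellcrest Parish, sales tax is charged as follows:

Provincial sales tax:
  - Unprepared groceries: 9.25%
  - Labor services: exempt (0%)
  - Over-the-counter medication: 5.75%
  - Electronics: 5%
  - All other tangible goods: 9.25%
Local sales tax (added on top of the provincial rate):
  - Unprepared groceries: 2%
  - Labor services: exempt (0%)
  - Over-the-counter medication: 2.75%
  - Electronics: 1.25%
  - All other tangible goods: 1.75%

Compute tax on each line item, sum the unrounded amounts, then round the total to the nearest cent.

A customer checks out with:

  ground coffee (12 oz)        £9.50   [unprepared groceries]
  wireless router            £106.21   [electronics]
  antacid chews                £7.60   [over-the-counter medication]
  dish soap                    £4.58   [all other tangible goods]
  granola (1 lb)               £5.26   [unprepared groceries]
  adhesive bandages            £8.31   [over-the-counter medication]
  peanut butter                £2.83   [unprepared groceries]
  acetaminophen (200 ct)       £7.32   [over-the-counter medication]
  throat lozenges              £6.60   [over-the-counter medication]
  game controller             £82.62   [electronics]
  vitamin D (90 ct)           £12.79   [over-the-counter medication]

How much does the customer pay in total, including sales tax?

Ground coffee (12 oz) £9.50: unprepared groceries → 9.25% + 2% local = 11.25% → £1.06875
Wireless router £106.21: electronics → 5% + 1.25% local = 6.25% → £6.638125
Antacid chews £7.60: over-the-counter medication → 5.75% + 2.75% local = 8.5% → £0.646
Dish soap £4.58: all other tangible goods → 9.25% + 1.75% local = 11% → £0.5038
Granola (1 lb) £5.26: unprepared groceries → 9.25% + 2% local = 11.25% → £0.59175
Adhesive bandages £8.31: over-the-counter medication → 5.75% + 2.75% local = 8.5% → £0.70635
Peanut butter £2.83: unprepared groceries → 9.25% + 2% local = 11.25% → £0.318375
Acetaminophen (200 ct) £7.32: over-the-counter medication → 5.75% + 2.75% local = 8.5% → £0.6222
Throat lozenges £6.60: over-the-counter medication → 5.75% + 2.75% local = 8.5% → £0.561
Game controller £82.62: electronics → 5% + 1.25% local = 6.25% → £5.16375
Vitamin D (90 ct) £12.79: over-the-counter medication → 5.75% + 2.75% local = 8.5% → £1.08715
Subtotal = £253.62; unrounded tax = £17.90725 → £17.91; total due = £271.53

£271.53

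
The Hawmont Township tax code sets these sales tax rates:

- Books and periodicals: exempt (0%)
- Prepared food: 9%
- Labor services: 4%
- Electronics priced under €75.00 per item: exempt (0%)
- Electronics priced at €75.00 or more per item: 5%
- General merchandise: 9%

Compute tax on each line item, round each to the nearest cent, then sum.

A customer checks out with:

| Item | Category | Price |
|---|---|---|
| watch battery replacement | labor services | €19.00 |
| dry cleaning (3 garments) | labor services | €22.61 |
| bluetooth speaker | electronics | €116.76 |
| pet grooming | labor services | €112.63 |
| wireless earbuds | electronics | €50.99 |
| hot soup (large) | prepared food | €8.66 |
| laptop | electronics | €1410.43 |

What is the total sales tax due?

Watch battery replacement €19.00: labor services → 4% → €0.76
Dry cleaning (3 garments) €22.61: labor services → 4% → €0.90
Bluetooth speaker €116.76: electronics, €75.00 or more → 5% → €5.84
Pet grooming €112.63: labor services → 4% → €4.51
Wireless earbuds €50.99: electronics, under €75.00 → 0% → €0.00
Hot soup (large) €8.66: prepared food → 9% → €0.78
Laptop €1410.43: electronics, €75.00 or more → 5% → €70.52
Total tax = €0.76 + €0.90 + €5.84 + €4.51 + €0.78 + €70.52 = €83.31

€83.31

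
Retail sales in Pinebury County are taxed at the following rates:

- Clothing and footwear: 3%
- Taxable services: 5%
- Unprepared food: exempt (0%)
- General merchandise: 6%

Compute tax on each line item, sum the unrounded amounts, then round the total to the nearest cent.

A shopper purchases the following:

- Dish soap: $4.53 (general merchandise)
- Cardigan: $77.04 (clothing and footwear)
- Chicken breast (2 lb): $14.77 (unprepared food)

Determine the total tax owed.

Dish soap $4.53: general merchandise → 6% → $0.2718
Cardigan $77.04: clothing and footwear → 3% → $2.3112
Chicken breast (2 lb) $14.77: unprepared food → 0% → $0.00
Unrounded tax sum = $2.583 → $2.58

$2.58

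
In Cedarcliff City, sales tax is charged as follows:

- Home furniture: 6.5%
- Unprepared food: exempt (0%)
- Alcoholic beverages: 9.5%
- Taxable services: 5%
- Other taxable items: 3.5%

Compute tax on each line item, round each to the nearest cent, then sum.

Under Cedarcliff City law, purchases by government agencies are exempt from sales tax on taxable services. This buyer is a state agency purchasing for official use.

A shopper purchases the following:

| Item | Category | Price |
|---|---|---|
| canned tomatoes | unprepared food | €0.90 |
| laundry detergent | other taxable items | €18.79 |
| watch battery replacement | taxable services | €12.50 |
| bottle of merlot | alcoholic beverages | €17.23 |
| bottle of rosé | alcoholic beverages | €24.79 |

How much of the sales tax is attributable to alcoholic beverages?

€4.00

Bottle of merlot €17.23: alcoholic beverages → 9.5% → €1.64
Bottle of rosé €24.79: alcoholic beverages → 9.5% → €2.36
Tax on alcoholic beverages = €1.64 + €2.36 = €4.00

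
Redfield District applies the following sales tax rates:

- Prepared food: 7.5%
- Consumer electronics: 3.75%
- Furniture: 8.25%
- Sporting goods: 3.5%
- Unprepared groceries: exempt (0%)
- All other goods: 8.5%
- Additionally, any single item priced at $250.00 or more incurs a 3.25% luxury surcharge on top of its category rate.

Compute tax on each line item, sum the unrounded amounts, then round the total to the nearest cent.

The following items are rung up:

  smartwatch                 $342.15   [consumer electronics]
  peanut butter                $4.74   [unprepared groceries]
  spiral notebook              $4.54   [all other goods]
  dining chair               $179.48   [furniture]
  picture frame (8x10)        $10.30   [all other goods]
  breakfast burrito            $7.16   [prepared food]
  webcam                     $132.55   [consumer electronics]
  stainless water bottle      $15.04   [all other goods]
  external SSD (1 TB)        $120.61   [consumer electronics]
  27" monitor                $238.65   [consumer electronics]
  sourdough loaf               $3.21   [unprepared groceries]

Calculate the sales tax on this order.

Smartwatch $342.15: consumer electronics → 3.75% + 3.25% surcharge = 7% → $23.9505
Peanut butter $4.74: unprepared groceries → 0% → $0.00
Spiral notebook $4.54: all other goods → 8.5% → $0.3859
Dining chair $179.48: furniture → 8.25% → $14.8071
Picture frame (8x10) $10.30: all other goods → 8.5% → $0.8755
Breakfast burrito $7.16: prepared food → 7.5% → $0.537
Webcam $132.55: consumer electronics → 3.75% → $4.970625
Stainless water bottle $15.04: all other goods → 8.5% → $1.2784
External SSD (1 TB) $120.61: consumer electronics → 3.75% → $4.522875
27" monitor $238.65: consumer electronics → 3.75% → $8.949375
Sourdough loaf $3.21: unprepared groceries → 0% → $0.00
Unrounded tax sum = $60.277275 → $60.28

$60.28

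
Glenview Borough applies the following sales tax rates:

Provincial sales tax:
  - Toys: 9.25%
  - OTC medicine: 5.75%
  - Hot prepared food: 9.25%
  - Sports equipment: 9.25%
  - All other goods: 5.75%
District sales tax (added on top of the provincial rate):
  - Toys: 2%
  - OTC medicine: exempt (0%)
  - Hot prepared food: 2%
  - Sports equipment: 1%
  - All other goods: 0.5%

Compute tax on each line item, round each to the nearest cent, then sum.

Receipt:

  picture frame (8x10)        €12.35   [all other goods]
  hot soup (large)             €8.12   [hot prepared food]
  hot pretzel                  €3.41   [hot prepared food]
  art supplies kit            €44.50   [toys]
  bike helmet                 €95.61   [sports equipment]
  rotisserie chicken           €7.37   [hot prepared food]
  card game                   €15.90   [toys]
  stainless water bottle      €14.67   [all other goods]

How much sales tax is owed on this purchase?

€20.41

Picture frame (8x10) €12.35: all other goods → 5.75% + 0.5% district = 6.25% → €0.77
Hot soup (large) €8.12: hot prepared food → 9.25% + 2% district = 11.25% → €0.91
Hot pretzel €3.41: hot prepared food → 9.25% + 2% district = 11.25% → €0.38
Art supplies kit €44.50: toys → 9.25% + 2% district = 11.25% → €5.01
Bike helmet €95.61: sports equipment → 9.25% + 1% district = 10.25% → €9.80
Rotisserie chicken €7.37: hot prepared food → 9.25% + 2% district = 11.25% → €0.83
Card game €15.90: toys → 9.25% + 2% district = 11.25% → €1.79
Stainless water bottle €14.67: all other goods → 5.75% + 0.5% district = 6.25% → €0.92
Total tax = €0.77 + €0.91 + €0.38 + €5.01 + €9.80 + €0.83 + €1.79 + €0.92 = €20.41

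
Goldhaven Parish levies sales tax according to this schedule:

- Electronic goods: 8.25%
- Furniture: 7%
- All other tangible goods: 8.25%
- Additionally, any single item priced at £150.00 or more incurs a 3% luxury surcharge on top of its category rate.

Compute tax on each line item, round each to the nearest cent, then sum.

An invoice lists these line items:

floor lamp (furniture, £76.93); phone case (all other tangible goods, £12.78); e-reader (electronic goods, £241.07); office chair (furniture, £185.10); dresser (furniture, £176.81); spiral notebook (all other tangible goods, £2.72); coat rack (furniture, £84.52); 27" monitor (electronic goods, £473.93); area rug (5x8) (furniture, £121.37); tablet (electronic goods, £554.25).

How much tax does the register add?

Floor lamp £76.93: furniture → 7% → £5.39
Phone case £12.78: all other tangible goods → 8.25% → £1.05
E-reader £241.07: electronic goods → 8.25% + 3% surcharge = 11.25% → £27.12
Office chair £185.10: furniture → 7% + 3% surcharge = 10% → £18.51
Dresser £176.81: furniture → 7% + 3% surcharge = 10% → £17.68
Spiral notebook £2.72: all other tangible goods → 8.25% → £0.22
Coat rack £84.52: furniture → 7% → £5.92
27" monitor £473.93: electronic goods → 8.25% + 3% surcharge = 11.25% → £53.32
Area rug (5x8) £121.37: furniture → 7% → £8.50
Tablet £554.25: electronic goods → 8.25% + 3% surcharge = 11.25% → £62.35
Total tax = £5.39 + £1.05 + £27.12 + £18.51 + £17.68 + £0.22 + £5.92 + £53.32 + £8.50 + £62.35 = £200.06

£200.06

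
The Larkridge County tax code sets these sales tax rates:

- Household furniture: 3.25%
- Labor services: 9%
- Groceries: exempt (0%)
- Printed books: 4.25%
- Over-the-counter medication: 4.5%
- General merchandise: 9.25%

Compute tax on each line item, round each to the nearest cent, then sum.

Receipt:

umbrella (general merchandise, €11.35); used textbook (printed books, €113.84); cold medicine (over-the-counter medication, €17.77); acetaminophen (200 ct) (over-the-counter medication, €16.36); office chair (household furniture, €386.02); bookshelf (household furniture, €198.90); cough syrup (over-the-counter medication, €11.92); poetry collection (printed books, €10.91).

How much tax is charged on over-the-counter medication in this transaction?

€2.08

Cold medicine €17.77: over-the-counter medication → 4.5% → €0.80
Acetaminophen (200 ct) €16.36: over-the-counter medication → 4.5% → €0.74
Cough syrup €11.92: over-the-counter medication → 4.5% → €0.54
Tax on over-the-counter medication = €0.80 + €0.74 + €0.54 = €2.08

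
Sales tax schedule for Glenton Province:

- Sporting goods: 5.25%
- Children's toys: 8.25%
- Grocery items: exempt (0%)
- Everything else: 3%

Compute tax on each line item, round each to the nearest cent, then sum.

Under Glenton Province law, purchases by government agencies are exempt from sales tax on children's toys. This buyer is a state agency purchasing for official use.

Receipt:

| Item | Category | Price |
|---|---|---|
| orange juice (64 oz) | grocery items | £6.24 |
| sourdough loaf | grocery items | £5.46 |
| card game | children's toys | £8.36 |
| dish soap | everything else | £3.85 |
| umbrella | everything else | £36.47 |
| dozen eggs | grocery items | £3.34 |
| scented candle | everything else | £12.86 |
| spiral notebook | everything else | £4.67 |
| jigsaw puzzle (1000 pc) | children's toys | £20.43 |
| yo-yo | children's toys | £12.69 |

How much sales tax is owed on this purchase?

£1.74

Orange juice (64 oz) £6.24: grocery items → 0% → £0.00
Sourdough loaf £5.46: grocery items → 0% → £0.00
Card game £8.36: children's toys, buyer-exempt → 0% → £0.00
Dish soap £3.85: everything else → 3% → £0.12
Umbrella £36.47: everything else → 3% → £1.09
Dozen eggs £3.34: grocery items → 0% → £0.00
Scented candle £12.86: everything else → 3% → £0.39
Spiral notebook £4.67: everything else → 3% → £0.14
Jigsaw puzzle (1000 pc) £20.43: children's toys, buyer-exempt → 0% → £0.00
Yo-yo £12.69: children's toys, buyer-exempt → 0% → £0.00
Total tax = £0.12 + £1.09 + £0.39 + £0.14 = £1.74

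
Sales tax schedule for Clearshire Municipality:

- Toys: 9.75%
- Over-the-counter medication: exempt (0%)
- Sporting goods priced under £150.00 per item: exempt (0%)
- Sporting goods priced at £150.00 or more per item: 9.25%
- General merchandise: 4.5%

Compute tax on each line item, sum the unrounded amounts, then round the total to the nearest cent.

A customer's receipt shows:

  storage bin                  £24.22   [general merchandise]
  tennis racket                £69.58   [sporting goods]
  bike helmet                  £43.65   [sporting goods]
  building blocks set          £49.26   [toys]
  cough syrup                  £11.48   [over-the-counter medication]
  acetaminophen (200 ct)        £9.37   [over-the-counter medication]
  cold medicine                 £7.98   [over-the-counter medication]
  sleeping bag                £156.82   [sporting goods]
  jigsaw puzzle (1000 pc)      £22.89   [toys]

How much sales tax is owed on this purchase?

£22.63

Storage bin £24.22: general merchandise → 4.5% → £1.0899
Tennis racket £69.58: sporting goods, under £150.00 → 0% → £0.00
Bike helmet £43.65: sporting goods, under £150.00 → 0% → £0.00
Building blocks set £49.26: toys → 9.75% → £4.80285
Cough syrup £11.48: over-the-counter medication → 0% → £0.00
Acetaminophen (200 ct) £9.37: over-the-counter medication → 0% → £0.00
Cold medicine £7.98: over-the-counter medication → 0% → £0.00
Sleeping bag £156.82: sporting goods, £150.00 or more → 9.25% → £14.50585
Jigsaw puzzle (1000 pc) £22.89: toys → 9.75% → £2.231775
Unrounded tax sum = £22.630375 → £22.63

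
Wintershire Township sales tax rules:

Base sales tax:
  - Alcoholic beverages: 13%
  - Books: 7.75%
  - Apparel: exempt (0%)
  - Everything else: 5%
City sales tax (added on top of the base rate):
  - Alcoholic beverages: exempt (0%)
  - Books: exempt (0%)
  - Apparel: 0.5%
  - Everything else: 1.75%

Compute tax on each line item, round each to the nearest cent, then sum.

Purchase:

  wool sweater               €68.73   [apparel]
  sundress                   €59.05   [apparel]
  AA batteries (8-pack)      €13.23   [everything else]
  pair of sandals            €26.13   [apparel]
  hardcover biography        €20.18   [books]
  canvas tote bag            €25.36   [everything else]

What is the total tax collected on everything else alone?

€2.60

AA batteries (8-pack) €13.23: everything else → 5% + 1.75% city = 6.75% → €0.89
Canvas tote bag €25.36: everything else → 5% + 1.75% city = 6.75% → €1.71
Tax on everything else = €0.89 + €1.71 = €2.60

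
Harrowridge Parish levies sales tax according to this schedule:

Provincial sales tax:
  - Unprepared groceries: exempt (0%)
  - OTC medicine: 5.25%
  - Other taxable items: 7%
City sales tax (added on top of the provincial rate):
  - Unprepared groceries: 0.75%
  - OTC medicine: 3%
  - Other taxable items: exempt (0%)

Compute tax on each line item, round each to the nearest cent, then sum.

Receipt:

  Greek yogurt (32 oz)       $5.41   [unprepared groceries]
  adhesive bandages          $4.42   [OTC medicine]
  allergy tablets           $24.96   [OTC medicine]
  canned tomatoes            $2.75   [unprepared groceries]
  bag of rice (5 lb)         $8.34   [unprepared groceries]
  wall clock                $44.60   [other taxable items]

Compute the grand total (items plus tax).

Greek yogurt (32 oz) $5.41: unprepared groceries → 0% + 0.75% city = 0.75% → $0.04
Adhesive bandages $4.42: OTC medicine → 5.25% + 3% city = 8.25% → $0.36
Allergy tablets $24.96: OTC medicine → 5.25% + 3% city = 8.25% → $2.06
Canned tomatoes $2.75: unprepared groceries → 0% + 0.75% city = 0.75% → $0.02
Bag of rice (5 lb) $8.34: unprepared groceries → 0% + 0.75% city = 0.75% → $0.06
Wall clock $44.60: other taxable items → 7% + 0% city = 7% → $3.12
Subtotal = $90.48; tax = $5.66; total due = $96.14

$96.14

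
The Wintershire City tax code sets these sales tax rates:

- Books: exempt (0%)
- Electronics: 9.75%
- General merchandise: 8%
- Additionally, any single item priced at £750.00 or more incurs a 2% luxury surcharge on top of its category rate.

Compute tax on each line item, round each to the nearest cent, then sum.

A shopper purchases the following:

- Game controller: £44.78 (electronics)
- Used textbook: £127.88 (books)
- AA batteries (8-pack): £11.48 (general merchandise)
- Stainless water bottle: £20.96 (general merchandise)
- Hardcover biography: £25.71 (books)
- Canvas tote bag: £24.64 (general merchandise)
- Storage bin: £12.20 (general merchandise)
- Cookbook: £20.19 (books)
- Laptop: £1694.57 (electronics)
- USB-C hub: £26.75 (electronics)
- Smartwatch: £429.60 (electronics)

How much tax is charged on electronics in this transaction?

£247.98

Game controller £44.78: electronics → 9.75% → £4.37
Laptop £1694.57: electronics → 9.75% + 2% surcharge = 11.75% → £199.11
USB-C hub £26.75: electronics → 9.75% → £2.61
Smartwatch £429.60: electronics → 9.75% → £41.89
Tax on electronics = £4.37 + £199.11 + £2.61 + £41.89 = £247.98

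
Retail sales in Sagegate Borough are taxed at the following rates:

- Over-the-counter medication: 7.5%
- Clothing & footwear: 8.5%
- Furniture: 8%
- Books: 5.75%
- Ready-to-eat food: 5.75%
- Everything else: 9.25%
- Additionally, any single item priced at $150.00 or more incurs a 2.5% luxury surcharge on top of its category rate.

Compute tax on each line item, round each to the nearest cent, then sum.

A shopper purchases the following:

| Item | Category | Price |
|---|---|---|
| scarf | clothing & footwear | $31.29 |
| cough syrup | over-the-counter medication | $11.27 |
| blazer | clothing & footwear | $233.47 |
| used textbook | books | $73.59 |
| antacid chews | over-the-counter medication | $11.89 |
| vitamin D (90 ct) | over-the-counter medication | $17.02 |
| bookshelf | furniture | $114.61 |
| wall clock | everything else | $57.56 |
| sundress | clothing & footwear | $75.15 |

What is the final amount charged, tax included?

$682.32

Scarf $31.29: clothing & footwear → 8.5% → $2.66
Cough syrup $11.27: over-the-counter medication → 7.5% → $0.85
Blazer $233.47: clothing & footwear → 8.5% + 2.5% surcharge = 11% → $25.68
Used textbook $73.59: books → 5.75% → $4.23
Antacid chews $11.89: over-the-counter medication → 7.5% → $0.89
Vitamin D (90 ct) $17.02: over-the-counter medication → 7.5% → $1.28
Bookshelf $114.61: furniture → 8% → $9.17
Wall clock $57.56: everything else → 9.25% → $5.32
Sundress $75.15: clothing & footwear → 8.5% → $6.39
Subtotal = $625.85; tax = $56.47; total due = $682.32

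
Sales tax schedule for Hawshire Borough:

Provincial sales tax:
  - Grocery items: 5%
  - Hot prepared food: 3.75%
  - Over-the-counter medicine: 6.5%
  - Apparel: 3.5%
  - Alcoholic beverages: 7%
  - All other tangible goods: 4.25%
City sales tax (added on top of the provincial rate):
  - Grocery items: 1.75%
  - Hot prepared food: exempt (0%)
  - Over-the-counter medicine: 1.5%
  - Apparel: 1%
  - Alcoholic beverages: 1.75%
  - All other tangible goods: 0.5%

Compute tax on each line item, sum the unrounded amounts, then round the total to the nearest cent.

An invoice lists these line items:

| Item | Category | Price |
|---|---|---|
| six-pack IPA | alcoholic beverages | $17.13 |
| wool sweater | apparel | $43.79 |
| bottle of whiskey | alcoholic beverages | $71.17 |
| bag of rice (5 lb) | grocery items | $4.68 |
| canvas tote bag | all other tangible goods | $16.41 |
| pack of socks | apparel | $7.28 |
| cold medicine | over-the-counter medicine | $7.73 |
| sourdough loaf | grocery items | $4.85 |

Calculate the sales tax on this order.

$12.07

Six-pack IPA $17.13: alcoholic beverages → 7% + 1.75% city = 8.75% → $1.498875
Wool sweater $43.79: apparel → 3.5% + 1% city = 4.5% → $1.97055
Bottle of whiskey $71.17: alcoholic beverages → 7% + 1.75% city = 8.75% → $6.227375
Bag of rice (5 lb) $4.68: grocery items → 5% + 1.75% city = 6.75% → $0.3159
Canvas tote bag $16.41: all other tangible goods → 4.25% + 0.5% city = 4.75% → $0.779475
Pack of socks $7.28: apparel → 3.5% + 1% city = 4.5% → $0.3276
Cold medicine $7.73: over-the-counter medicine → 6.5% + 1.5% city = 8% → $0.6184
Sourdough loaf $4.85: grocery items → 5% + 1.75% city = 6.75% → $0.327375
Unrounded tax sum = $12.06555 → $12.07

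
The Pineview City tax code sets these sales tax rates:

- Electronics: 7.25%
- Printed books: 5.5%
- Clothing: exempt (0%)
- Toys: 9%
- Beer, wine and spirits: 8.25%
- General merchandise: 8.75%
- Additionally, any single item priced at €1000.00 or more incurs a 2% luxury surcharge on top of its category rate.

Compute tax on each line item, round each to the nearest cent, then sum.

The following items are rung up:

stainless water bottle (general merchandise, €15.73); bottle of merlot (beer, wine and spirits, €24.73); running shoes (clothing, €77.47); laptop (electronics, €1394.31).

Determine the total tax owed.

Stainless water bottle €15.73: general merchandise → 8.75% → €1.38
Bottle of merlot €24.73: beer, wine and spirits → 8.25% → €2.04
Running shoes €77.47: clothing → 0% → €0.00
Laptop €1394.31: electronics → 7.25% + 2% surcharge = 9.25% → €128.97
Total tax = €1.38 + €2.04 + €128.97 = €132.39

€132.39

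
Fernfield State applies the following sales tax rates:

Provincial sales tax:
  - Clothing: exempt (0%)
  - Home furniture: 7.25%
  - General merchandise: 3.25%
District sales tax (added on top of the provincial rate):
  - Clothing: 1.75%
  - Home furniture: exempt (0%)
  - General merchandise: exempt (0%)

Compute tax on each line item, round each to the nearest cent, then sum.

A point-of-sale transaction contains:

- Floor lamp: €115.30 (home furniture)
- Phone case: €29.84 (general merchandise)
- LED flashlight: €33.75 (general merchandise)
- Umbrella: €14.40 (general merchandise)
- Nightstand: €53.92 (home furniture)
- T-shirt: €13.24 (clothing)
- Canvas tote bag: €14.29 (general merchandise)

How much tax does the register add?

€15.50

Floor lamp €115.30: home furniture → 7.25% + 0% district = 7.25% → €8.36
Phone case €29.84: general merchandise → 3.25% + 0% district = 3.25% → €0.97
LED flashlight €33.75: general merchandise → 3.25% + 0% district = 3.25% → €1.10
Umbrella €14.40: general merchandise → 3.25% + 0% district = 3.25% → €0.47
Nightstand €53.92: home furniture → 7.25% + 0% district = 7.25% → €3.91
T-shirt €13.24: clothing → 0% + 1.75% district = 1.75% → €0.23
Canvas tote bag €14.29: general merchandise → 3.25% + 0% district = 3.25% → €0.46
Total tax = €8.36 + €0.97 + €1.10 + €0.47 + €3.91 + €0.23 + €0.46 = €15.50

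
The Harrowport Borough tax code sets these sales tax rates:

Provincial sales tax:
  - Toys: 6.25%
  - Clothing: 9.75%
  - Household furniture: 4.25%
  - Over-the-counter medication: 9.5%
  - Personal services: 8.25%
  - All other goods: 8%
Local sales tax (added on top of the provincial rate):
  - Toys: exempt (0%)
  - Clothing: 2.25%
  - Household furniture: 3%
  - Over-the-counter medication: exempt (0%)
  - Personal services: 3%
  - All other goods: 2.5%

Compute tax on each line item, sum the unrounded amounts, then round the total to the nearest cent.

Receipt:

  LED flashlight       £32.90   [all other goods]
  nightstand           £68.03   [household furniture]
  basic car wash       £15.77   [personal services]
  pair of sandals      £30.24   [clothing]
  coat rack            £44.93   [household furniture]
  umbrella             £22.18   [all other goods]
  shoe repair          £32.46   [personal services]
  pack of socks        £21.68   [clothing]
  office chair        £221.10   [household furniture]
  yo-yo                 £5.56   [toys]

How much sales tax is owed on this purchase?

£42.01

LED flashlight £32.90: all other goods → 8% + 2.5% local = 10.5% → £3.4545
Nightstand £68.03: household furniture → 4.25% + 3% local = 7.25% → £4.932175
Basic car wash £15.77: personal services → 8.25% + 3% local = 11.25% → £1.774125
Pair of sandals £30.24: clothing → 9.75% + 2.25% local = 12% → £3.6288
Coat rack £44.93: household furniture → 4.25% + 3% local = 7.25% → £3.257425
Umbrella £22.18: all other goods → 8% + 2.5% local = 10.5% → £2.3289
Shoe repair £32.46: personal services → 8.25% + 3% local = 11.25% → £3.65175
Pack of socks £21.68: clothing → 9.75% + 2.25% local = 12% → £2.6016
Office chair £221.10: household furniture → 4.25% + 3% local = 7.25% → £16.02975
Yo-yo £5.56: toys → 6.25% + 0% local = 6.25% → £0.3475
Unrounded tax sum = £42.006525 → £42.01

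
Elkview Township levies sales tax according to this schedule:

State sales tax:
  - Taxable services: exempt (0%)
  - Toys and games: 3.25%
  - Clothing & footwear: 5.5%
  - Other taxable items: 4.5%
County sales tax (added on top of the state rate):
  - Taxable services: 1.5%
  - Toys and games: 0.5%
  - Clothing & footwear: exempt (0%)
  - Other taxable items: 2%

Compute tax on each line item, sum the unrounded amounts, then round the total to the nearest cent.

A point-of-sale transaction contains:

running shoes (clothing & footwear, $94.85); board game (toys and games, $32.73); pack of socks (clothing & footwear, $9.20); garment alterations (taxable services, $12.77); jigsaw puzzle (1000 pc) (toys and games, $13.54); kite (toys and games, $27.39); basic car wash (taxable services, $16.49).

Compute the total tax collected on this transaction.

Running shoes $94.85: clothing & footwear → 5.5% + 0% county = 5.5% → $5.21675
Board game $32.73: toys and games → 3.25% + 0.5% county = 3.75% → $1.227375
Pack of socks $9.20: clothing & footwear → 5.5% + 0% county = 5.5% → $0.506
Garment alterations $12.77: taxable services → 0% + 1.5% county = 1.5% → $0.19155
Jigsaw puzzle (1000 pc) $13.54: toys and games → 3.25% + 0.5% county = 3.75% → $0.50775
Kite $27.39: toys and games → 3.25% + 0.5% county = 3.75% → $1.027125
Basic car wash $16.49: taxable services → 0% + 1.5% county = 1.5% → $0.24735
Unrounded tax sum = $8.9239 → $8.92

$8.92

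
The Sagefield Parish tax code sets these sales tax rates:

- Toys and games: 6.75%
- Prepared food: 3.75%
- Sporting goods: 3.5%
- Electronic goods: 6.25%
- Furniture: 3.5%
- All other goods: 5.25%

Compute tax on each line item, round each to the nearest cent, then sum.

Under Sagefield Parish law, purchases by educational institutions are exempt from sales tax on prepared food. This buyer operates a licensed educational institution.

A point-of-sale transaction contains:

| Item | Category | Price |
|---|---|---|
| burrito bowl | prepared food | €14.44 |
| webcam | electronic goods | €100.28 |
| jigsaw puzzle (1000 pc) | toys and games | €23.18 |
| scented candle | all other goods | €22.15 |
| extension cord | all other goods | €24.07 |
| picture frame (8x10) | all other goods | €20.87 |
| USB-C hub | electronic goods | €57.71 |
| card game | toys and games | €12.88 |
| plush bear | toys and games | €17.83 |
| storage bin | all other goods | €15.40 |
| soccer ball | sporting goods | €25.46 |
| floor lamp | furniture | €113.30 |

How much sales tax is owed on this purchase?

€22.70

Burrito bowl €14.44: prepared food, buyer-exempt → 0% → €0.00
Webcam €100.28: electronic goods → 6.25% → €6.27
Jigsaw puzzle (1000 pc) €23.18: toys and games → 6.75% → €1.56
Scented candle €22.15: all other goods → 5.25% → €1.16
Extension cord €24.07: all other goods → 5.25% → €1.26
Picture frame (8x10) €20.87: all other goods → 5.25% → €1.10
USB-C hub €57.71: electronic goods → 6.25% → €3.61
Card game €12.88: toys and games → 6.75% → €0.87
Plush bear €17.83: toys and games → 6.75% → €1.20
Storage bin €15.40: all other goods → 5.25% → €0.81
Soccer ball €25.46: sporting goods → 3.5% → €0.89
Floor lamp €113.30: furniture → 3.5% → €3.97
Total tax = €6.27 + €1.56 + €1.16 + €1.26 + €1.10 + €3.61 + €0.87 + €1.20 + €0.81 + €0.89 + €3.97 = €22.70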